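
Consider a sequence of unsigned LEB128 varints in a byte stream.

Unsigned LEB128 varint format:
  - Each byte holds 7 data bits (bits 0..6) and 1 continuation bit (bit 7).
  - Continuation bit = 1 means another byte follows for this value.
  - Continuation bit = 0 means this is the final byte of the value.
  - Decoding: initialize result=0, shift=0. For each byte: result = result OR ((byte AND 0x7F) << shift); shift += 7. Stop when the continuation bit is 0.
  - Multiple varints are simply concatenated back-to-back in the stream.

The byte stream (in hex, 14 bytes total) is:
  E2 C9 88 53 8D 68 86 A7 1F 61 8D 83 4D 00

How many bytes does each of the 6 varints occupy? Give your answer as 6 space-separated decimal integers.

Answer: 4 2 3 1 3 1

Derivation:
  byte[0]=0xE2 cont=1 payload=0x62=98: acc |= 98<<0 -> acc=98 shift=7
  byte[1]=0xC9 cont=1 payload=0x49=73: acc |= 73<<7 -> acc=9442 shift=14
  byte[2]=0x88 cont=1 payload=0x08=8: acc |= 8<<14 -> acc=140514 shift=21
  byte[3]=0x53 cont=0 payload=0x53=83: acc |= 83<<21 -> acc=174204130 shift=28 [end]
Varint 1: bytes[0:4] = E2 C9 88 53 -> value 174204130 (4 byte(s))
  byte[4]=0x8D cont=1 payload=0x0D=13: acc |= 13<<0 -> acc=13 shift=7
  byte[5]=0x68 cont=0 payload=0x68=104: acc |= 104<<7 -> acc=13325 shift=14 [end]
Varint 2: bytes[4:6] = 8D 68 -> value 13325 (2 byte(s))
  byte[6]=0x86 cont=1 payload=0x06=6: acc |= 6<<0 -> acc=6 shift=7
  byte[7]=0xA7 cont=1 payload=0x27=39: acc |= 39<<7 -> acc=4998 shift=14
  byte[8]=0x1F cont=0 payload=0x1F=31: acc |= 31<<14 -> acc=512902 shift=21 [end]
Varint 3: bytes[6:9] = 86 A7 1F -> value 512902 (3 byte(s))
  byte[9]=0x61 cont=0 payload=0x61=97: acc |= 97<<0 -> acc=97 shift=7 [end]
Varint 4: bytes[9:10] = 61 -> value 97 (1 byte(s))
  byte[10]=0x8D cont=1 payload=0x0D=13: acc |= 13<<0 -> acc=13 shift=7
  byte[11]=0x83 cont=1 payload=0x03=3: acc |= 3<<7 -> acc=397 shift=14
  byte[12]=0x4D cont=0 payload=0x4D=77: acc |= 77<<14 -> acc=1261965 shift=21 [end]
Varint 5: bytes[10:13] = 8D 83 4D -> value 1261965 (3 byte(s))
  byte[13]=0x00 cont=0 payload=0x00=0: acc |= 0<<0 -> acc=0 shift=7 [end]
Varint 6: bytes[13:14] = 00 -> value 0 (1 byte(s))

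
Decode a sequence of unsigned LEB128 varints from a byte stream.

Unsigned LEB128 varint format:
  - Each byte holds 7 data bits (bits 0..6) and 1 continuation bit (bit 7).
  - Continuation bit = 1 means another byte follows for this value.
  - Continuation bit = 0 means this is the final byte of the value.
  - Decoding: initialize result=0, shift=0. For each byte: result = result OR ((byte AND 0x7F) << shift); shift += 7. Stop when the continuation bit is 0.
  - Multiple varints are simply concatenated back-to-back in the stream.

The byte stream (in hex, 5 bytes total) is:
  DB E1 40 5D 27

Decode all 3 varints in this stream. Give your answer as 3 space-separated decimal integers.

  byte[0]=0xDB cont=1 payload=0x5B=91: acc |= 91<<0 -> acc=91 shift=7
  byte[1]=0xE1 cont=1 payload=0x61=97: acc |= 97<<7 -> acc=12507 shift=14
  byte[2]=0x40 cont=0 payload=0x40=64: acc |= 64<<14 -> acc=1061083 shift=21 [end]
Varint 1: bytes[0:3] = DB E1 40 -> value 1061083 (3 byte(s))
  byte[3]=0x5D cont=0 payload=0x5D=93: acc |= 93<<0 -> acc=93 shift=7 [end]
Varint 2: bytes[3:4] = 5D -> value 93 (1 byte(s))
  byte[4]=0x27 cont=0 payload=0x27=39: acc |= 39<<0 -> acc=39 shift=7 [end]
Varint 3: bytes[4:5] = 27 -> value 39 (1 byte(s))

Answer: 1061083 93 39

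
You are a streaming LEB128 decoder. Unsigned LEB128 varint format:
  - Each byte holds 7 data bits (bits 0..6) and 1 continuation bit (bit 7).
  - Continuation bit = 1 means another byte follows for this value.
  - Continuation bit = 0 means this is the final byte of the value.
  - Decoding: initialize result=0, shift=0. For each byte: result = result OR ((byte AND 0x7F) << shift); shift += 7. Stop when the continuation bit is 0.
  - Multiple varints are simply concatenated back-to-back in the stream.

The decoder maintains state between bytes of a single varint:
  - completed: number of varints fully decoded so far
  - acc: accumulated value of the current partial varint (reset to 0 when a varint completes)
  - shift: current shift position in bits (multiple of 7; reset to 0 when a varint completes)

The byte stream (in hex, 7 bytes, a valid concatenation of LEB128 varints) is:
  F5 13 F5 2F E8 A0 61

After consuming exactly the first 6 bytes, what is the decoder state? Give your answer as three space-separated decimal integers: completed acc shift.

byte[0]=0xF5 cont=1 payload=0x75: acc |= 117<<0 -> completed=0 acc=117 shift=7
byte[1]=0x13 cont=0 payload=0x13: varint #1 complete (value=2549); reset -> completed=1 acc=0 shift=0
byte[2]=0xF5 cont=1 payload=0x75: acc |= 117<<0 -> completed=1 acc=117 shift=7
byte[3]=0x2F cont=0 payload=0x2F: varint #2 complete (value=6133); reset -> completed=2 acc=0 shift=0
byte[4]=0xE8 cont=1 payload=0x68: acc |= 104<<0 -> completed=2 acc=104 shift=7
byte[5]=0xA0 cont=1 payload=0x20: acc |= 32<<7 -> completed=2 acc=4200 shift=14

Answer: 2 4200 14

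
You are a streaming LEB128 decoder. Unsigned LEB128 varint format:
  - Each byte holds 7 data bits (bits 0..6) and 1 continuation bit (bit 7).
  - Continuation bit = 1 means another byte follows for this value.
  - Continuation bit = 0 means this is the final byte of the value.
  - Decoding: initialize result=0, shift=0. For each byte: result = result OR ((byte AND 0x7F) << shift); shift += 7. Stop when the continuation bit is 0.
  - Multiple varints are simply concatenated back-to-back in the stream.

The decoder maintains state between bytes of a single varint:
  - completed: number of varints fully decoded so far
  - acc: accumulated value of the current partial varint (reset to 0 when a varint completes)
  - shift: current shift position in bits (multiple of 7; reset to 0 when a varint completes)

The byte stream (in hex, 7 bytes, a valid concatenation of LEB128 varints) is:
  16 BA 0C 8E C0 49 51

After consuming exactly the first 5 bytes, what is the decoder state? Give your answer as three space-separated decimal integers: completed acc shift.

byte[0]=0x16 cont=0 payload=0x16: varint #1 complete (value=22); reset -> completed=1 acc=0 shift=0
byte[1]=0xBA cont=1 payload=0x3A: acc |= 58<<0 -> completed=1 acc=58 shift=7
byte[2]=0x0C cont=0 payload=0x0C: varint #2 complete (value=1594); reset -> completed=2 acc=0 shift=0
byte[3]=0x8E cont=1 payload=0x0E: acc |= 14<<0 -> completed=2 acc=14 shift=7
byte[4]=0xC0 cont=1 payload=0x40: acc |= 64<<7 -> completed=2 acc=8206 shift=14

Answer: 2 8206 14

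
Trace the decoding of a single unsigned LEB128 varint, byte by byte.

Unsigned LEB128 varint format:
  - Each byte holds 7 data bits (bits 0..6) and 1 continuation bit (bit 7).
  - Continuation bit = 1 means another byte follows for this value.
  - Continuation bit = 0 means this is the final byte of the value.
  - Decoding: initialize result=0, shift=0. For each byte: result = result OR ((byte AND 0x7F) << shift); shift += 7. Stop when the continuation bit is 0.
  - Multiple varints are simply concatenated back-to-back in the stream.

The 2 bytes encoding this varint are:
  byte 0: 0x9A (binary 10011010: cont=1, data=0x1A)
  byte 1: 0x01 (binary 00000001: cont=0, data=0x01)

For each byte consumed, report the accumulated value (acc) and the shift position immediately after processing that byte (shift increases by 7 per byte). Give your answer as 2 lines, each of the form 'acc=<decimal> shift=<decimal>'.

byte 0=0x9A: payload=0x1A=26, contrib = 26<<0 = 26; acc -> 26, shift -> 7
byte 1=0x01: payload=0x01=1, contrib = 1<<7 = 128; acc -> 154, shift -> 14

Answer: acc=26 shift=7
acc=154 shift=14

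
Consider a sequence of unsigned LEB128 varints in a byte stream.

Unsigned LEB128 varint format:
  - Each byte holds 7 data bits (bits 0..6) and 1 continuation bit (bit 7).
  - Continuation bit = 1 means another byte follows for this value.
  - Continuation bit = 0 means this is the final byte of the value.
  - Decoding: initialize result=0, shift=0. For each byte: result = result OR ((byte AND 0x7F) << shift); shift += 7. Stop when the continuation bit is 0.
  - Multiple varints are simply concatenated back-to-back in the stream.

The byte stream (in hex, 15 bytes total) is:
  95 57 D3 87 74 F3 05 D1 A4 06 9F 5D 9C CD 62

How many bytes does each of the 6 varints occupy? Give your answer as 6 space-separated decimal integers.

Answer: 2 3 2 3 2 3

Derivation:
  byte[0]=0x95 cont=1 payload=0x15=21: acc |= 21<<0 -> acc=21 shift=7
  byte[1]=0x57 cont=0 payload=0x57=87: acc |= 87<<7 -> acc=11157 shift=14 [end]
Varint 1: bytes[0:2] = 95 57 -> value 11157 (2 byte(s))
  byte[2]=0xD3 cont=1 payload=0x53=83: acc |= 83<<0 -> acc=83 shift=7
  byte[3]=0x87 cont=1 payload=0x07=7: acc |= 7<<7 -> acc=979 shift=14
  byte[4]=0x74 cont=0 payload=0x74=116: acc |= 116<<14 -> acc=1901523 shift=21 [end]
Varint 2: bytes[2:5] = D3 87 74 -> value 1901523 (3 byte(s))
  byte[5]=0xF3 cont=1 payload=0x73=115: acc |= 115<<0 -> acc=115 shift=7
  byte[6]=0x05 cont=0 payload=0x05=5: acc |= 5<<7 -> acc=755 shift=14 [end]
Varint 3: bytes[5:7] = F3 05 -> value 755 (2 byte(s))
  byte[7]=0xD1 cont=1 payload=0x51=81: acc |= 81<<0 -> acc=81 shift=7
  byte[8]=0xA4 cont=1 payload=0x24=36: acc |= 36<<7 -> acc=4689 shift=14
  byte[9]=0x06 cont=0 payload=0x06=6: acc |= 6<<14 -> acc=102993 shift=21 [end]
Varint 4: bytes[7:10] = D1 A4 06 -> value 102993 (3 byte(s))
  byte[10]=0x9F cont=1 payload=0x1F=31: acc |= 31<<0 -> acc=31 shift=7
  byte[11]=0x5D cont=0 payload=0x5D=93: acc |= 93<<7 -> acc=11935 shift=14 [end]
Varint 5: bytes[10:12] = 9F 5D -> value 11935 (2 byte(s))
  byte[12]=0x9C cont=1 payload=0x1C=28: acc |= 28<<0 -> acc=28 shift=7
  byte[13]=0xCD cont=1 payload=0x4D=77: acc |= 77<<7 -> acc=9884 shift=14
  byte[14]=0x62 cont=0 payload=0x62=98: acc |= 98<<14 -> acc=1615516 shift=21 [end]
Varint 6: bytes[12:15] = 9C CD 62 -> value 1615516 (3 byte(s))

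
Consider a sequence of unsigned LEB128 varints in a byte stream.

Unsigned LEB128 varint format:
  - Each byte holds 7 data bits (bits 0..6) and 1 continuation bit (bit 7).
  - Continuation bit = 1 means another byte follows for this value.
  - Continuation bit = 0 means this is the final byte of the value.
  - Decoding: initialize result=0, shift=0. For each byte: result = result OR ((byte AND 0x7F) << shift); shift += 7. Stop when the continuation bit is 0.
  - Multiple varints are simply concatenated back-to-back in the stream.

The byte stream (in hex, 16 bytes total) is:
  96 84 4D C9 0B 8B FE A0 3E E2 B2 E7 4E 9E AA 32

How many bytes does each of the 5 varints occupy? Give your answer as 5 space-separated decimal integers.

  byte[0]=0x96 cont=1 payload=0x16=22: acc |= 22<<0 -> acc=22 shift=7
  byte[1]=0x84 cont=1 payload=0x04=4: acc |= 4<<7 -> acc=534 shift=14
  byte[2]=0x4D cont=0 payload=0x4D=77: acc |= 77<<14 -> acc=1262102 shift=21 [end]
Varint 1: bytes[0:3] = 96 84 4D -> value 1262102 (3 byte(s))
  byte[3]=0xC9 cont=1 payload=0x49=73: acc |= 73<<0 -> acc=73 shift=7
  byte[4]=0x0B cont=0 payload=0x0B=11: acc |= 11<<7 -> acc=1481 shift=14 [end]
Varint 2: bytes[3:5] = C9 0B -> value 1481 (2 byte(s))
  byte[5]=0x8B cont=1 payload=0x0B=11: acc |= 11<<0 -> acc=11 shift=7
  byte[6]=0xFE cont=1 payload=0x7E=126: acc |= 126<<7 -> acc=16139 shift=14
  byte[7]=0xA0 cont=1 payload=0x20=32: acc |= 32<<14 -> acc=540427 shift=21
  byte[8]=0x3E cont=0 payload=0x3E=62: acc |= 62<<21 -> acc=130563851 shift=28 [end]
Varint 3: bytes[5:9] = 8B FE A0 3E -> value 130563851 (4 byte(s))
  byte[9]=0xE2 cont=1 payload=0x62=98: acc |= 98<<0 -> acc=98 shift=7
  byte[10]=0xB2 cont=1 payload=0x32=50: acc |= 50<<7 -> acc=6498 shift=14
  byte[11]=0xE7 cont=1 payload=0x67=103: acc |= 103<<14 -> acc=1694050 shift=21
  byte[12]=0x4E cont=0 payload=0x4E=78: acc |= 78<<21 -> acc=165271906 shift=28 [end]
Varint 4: bytes[9:13] = E2 B2 E7 4E -> value 165271906 (4 byte(s))
  byte[13]=0x9E cont=1 payload=0x1E=30: acc |= 30<<0 -> acc=30 shift=7
  byte[14]=0xAA cont=1 payload=0x2A=42: acc |= 42<<7 -> acc=5406 shift=14
  byte[15]=0x32 cont=0 payload=0x32=50: acc |= 50<<14 -> acc=824606 shift=21 [end]
Varint 5: bytes[13:16] = 9E AA 32 -> value 824606 (3 byte(s))

Answer: 3 2 4 4 3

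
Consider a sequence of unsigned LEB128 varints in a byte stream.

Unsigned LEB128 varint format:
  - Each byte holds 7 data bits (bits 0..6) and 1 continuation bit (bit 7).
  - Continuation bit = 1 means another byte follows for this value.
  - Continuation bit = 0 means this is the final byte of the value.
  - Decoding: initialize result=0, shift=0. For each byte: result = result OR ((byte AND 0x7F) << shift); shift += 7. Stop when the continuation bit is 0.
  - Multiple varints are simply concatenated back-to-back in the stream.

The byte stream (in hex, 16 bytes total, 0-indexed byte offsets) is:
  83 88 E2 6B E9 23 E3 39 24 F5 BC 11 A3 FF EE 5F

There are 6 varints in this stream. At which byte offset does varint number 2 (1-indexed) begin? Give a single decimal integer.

  byte[0]=0x83 cont=1 payload=0x03=3: acc |= 3<<0 -> acc=3 shift=7
  byte[1]=0x88 cont=1 payload=0x08=8: acc |= 8<<7 -> acc=1027 shift=14
  byte[2]=0xE2 cont=1 payload=0x62=98: acc |= 98<<14 -> acc=1606659 shift=21
  byte[3]=0x6B cont=0 payload=0x6B=107: acc |= 107<<21 -> acc=226001923 shift=28 [end]
Varint 1: bytes[0:4] = 83 88 E2 6B -> value 226001923 (4 byte(s))
  byte[4]=0xE9 cont=1 payload=0x69=105: acc |= 105<<0 -> acc=105 shift=7
  byte[5]=0x23 cont=0 payload=0x23=35: acc |= 35<<7 -> acc=4585 shift=14 [end]
Varint 2: bytes[4:6] = E9 23 -> value 4585 (2 byte(s))
  byte[6]=0xE3 cont=1 payload=0x63=99: acc |= 99<<0 -> acc=99 shift=7
  byte[7]=0x39 cont=0 payload=0x39=57: acc |= 57<<7 -> acc=7395 shift=14 [end]
Varint 3: bytes[6:8] = E3 39 -> value 7395 (2 byte(s))
  byte[8]=0x24 cont=0 payload=0x24=36: acc |= 36<<0 -> acc=36 shift=7 [end]
Varint 4: bytes[8:9] = 24 -> value 36 (1 byte(s))
  byte[9]=0xF5 cont=1 payload=0x75=117: acc |= 117<<0 -> acc=117 shift=7
  byte[10]=0xBC cont=1 payload=0x3C=60: acc |= 60<<7 -> acc=7797 shift=14
  byte[11]=0x11 cont=0 payload=0x11=17: acc |= 17<<14 -> acc=286325 shift=21 [end]
Varint 5: bytes[9:12] = F5 BC 11 -> value 286325 (3 byte(s))
  byte[12]=0xA3 cont=1 payload=0x23=35: acc |= 35<<0 -> acc=35 shift=7
  byte[13]=0xFF cont=1 payload=0x7F=127: acc |= 127<<7 -> acc=16291 shift=14
  byte[14]=0xEE cont=1 payload=0x6E=110: acc |= 110<<14 -> acc=1818531 shift=21
  byte[15]=0x5F cont=0 payload=0x5F=95: acc |= 95<<21 -> acc=201047971 shift=28 [end]
Varint 6: bytes[12:16] = A3 FF EE 5F -> value 201047971 (4 byte(s))

Answer: 4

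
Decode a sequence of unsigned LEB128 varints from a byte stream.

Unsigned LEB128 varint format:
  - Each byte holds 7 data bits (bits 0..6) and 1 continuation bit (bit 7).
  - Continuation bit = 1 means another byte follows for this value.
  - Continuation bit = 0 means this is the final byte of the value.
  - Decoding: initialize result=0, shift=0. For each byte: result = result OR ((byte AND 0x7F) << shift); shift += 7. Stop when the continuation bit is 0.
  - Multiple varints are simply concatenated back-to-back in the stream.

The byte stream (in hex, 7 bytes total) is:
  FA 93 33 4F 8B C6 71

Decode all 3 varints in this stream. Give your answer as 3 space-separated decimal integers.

Answer: 838138 79 1860363

Derivation:
  byte[0]=0xFA cont=1 payload=0x7A=122: acc |= 122<<0 -> acc=122 shift=7
  byte[1]=0x93 cont=1 payload=0x13=19: acc |= 19<<7 -> acc=2554 shift=14
  byte[2]=0x33 cont=0 payload=0x33=51: acc |= 51<<14 -> acc=838138 shift=21 [end]
Varint 1: bytes[0:3] = FA 93 33 -> value 838138 (3 byte(s))
  byte[3]=0x4F cont=0 payload=0x4F=79: acc |= 79<<0 -> acc=79 shift=7 [end]
Varint 2: bytes[3:4] = 4F -> value 79 (1 byte(s))
  byte[4]=0x8B cont=1 payload=0x0B=11: acc |= 11<<0 -> acc=11 shift=7
  byte[5]=0xC6 cont=1 payload=0x46=70: acc |= 70<<7 -> acc=8971 shift=14
  byte[6]=0x71 cont=0 payload=0x71=113: acc |= 113<<14 -> acc=1860363 shift=21 [end]
Varint 3: bytes[4:7] = 8B C6 71 -> value 1860363 (3 byte(s))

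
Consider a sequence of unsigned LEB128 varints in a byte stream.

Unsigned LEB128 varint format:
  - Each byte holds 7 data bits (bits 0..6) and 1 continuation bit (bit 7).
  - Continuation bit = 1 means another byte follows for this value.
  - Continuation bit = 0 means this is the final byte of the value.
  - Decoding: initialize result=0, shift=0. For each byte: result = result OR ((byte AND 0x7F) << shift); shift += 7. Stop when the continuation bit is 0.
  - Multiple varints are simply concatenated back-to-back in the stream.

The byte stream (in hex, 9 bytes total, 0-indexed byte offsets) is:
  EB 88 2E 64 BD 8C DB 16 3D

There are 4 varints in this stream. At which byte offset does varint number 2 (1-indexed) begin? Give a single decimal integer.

Answer: 3

Derivation:
  byte[0]=0xEB cont=1 payload=0x6B=107: acc |= 107<<0 -> acc=107 shift=7
  byte[1]=0x88 cont=1 payload=0x08=8: acc |= 8<<7 -> acc=1131 shift=14
  byte[2]=0x2E cont=0 payload=0x2E=46: acc |= 46<<14 -> acc=754795 shift=21 [end]
Varint 1: bytes[0:3] = EB 88 2E -> value 754795 (3 byte(s))
  byte[3]=0x64 cont=0 payload=0x64=100: acc |= 100<<0 -> acc=100 shift=7 [end]
Varint 2: bytes[3:4] = 64 -> value 100 (1 byte(s))
  byte[4]=0xBD cont=1 payload=0x3D=61: acc |= 61<<0 -> acc=61 shift=7
  byte[5]=0x8C cont=1 payload=0x0C=12: acc |= 12<<7 -> acc=1597 shift=14
  byte[6]=0xDB cont=1 payload=0x5B=91: acc |= 91<<14 -> acc=1492541 shift=21
  byte[7]=0x16 cont=0 payload=0x16=22: acc |= 22<<21 -> acc=47629885 shift=28 [end]
Varint 3: bytes[4:8] = BD 8C DB 16 -> value 47629885 (4 byte(s))
  byte[8]=0x3D cont=0 payload=0x3D=61: acc |= 61<<0 -> acc=61 shift=7 [end]
Varint 4: bytes[8:9] = 3D -> value 61 (1 byte(s))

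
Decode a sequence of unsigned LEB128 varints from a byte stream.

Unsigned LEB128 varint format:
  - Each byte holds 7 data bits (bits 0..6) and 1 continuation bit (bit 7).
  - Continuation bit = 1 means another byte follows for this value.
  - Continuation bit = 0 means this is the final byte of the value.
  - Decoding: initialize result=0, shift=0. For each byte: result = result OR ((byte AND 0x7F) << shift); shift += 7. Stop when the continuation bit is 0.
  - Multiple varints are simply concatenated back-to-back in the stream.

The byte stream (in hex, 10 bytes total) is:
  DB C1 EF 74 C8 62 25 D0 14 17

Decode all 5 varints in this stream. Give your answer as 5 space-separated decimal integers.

  byte[0]=0xDB cont=1 payload=0x5B=91: acc |= 91<<0 -> acc=91 shift=7
  byte[1]=0xC1 cont=1 payload=0x41=65: acc |= 65<<7 -> acc=8411 shift=14
  byte[2]=0xEF cont=1 payload=0x6F=111: acc |= 111<<14 -> acc=1827035 shift=21
  byte[3]=0x74 cont=0 payload=0x74=116: acc |= 116<<21 -> acc=245096667 shift=28 [end]
Varint 1: bytes[0:4] = DB C1 EF 74 -> value 245096667 (4 byte(s))
  byte[4]=0xC8 cont=1 payload=0x48=72: acc |= 72<<0 -> acc=72 shift=7
  byte[5]=0x62 cont=0 payload=0x62=98: acc |= 98<<7 -> acc=12616 shift=14 [end]
Varint 2: bytes[4:6] = C8 62 -> value 12616 (2 byte(s))
  byte[6]=0x25 cont=0 payload=0x25=37: acc |= 37<<0 -> acc=37 shift=7 [end]
Varint 3: bytes[6:7] = 25 -> value 37 (1 byte(s))
  byte[7]=0xD0 cont=1 payload=0x50=80: acc |= 80<<0 -> acc=80 shift=7
  byte[8]=0x14 cont=0 payload=0x14=20: acc |= 20<<7 -> acc=2640 shift=14 [end]
Varint 4: bytes[7:9] = D0 14 -> value 2640 (2 byte(s))
  byte[9]=0x17 cont=0 payload=0x17=23: acc |= 23<<0 -> acc=23 shift=7 [end]
Varint 5: bytes[9:10] = 17 -> value 23 (1 byte(s))

Answer: 245096667 12616 37 2640 23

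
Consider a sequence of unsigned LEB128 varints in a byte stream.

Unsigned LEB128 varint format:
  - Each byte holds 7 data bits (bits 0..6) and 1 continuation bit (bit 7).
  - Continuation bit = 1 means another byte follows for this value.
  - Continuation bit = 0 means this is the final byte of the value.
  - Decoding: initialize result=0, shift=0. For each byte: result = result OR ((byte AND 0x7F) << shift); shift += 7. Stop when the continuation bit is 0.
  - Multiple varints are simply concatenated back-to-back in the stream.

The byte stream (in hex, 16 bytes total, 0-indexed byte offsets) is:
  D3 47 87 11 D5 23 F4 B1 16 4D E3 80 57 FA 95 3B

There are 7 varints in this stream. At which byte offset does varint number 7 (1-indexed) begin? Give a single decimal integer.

  byte[0]=0xD3 cont=1 payload=0x53=83: acc |= 83<<0 -> acc=83 shift=7
  byte[1]=0x47 cont=0 payload=0x47=71: acc |= 71<<7 -> acc=9171 shift=14 [end]
Varint 1: bytes[0:2] = D3 47 -> value 9171 (2 byte(s))
  byte[2]=0x87 cont=1 payload=0x07=7: acc |= 7<<0 -> acc=7 shift=7
  byte[3]=0x11 cont=0 payload=0x11=17: acc |= 17<<7 -> acc=2183 shift=14 [end]
Varint 2: bytes[2:4] = 87 11 -> value 2183 (2 byte(s))
  byte[4]=0xD5 cont=1 payload=0x55=85: acc |= 85<<0 -> acc=85 shift=7
  byte[5]=0x23 cont=0 payload=0x23=35: acc |= 35<<7 -> acc=4565 shift=14 [end]
Varint 3: bytes[4:6] = D5 23 -> value 4565 (2 byte(s))
  byte[6]=0xF4 cont=1 payload=0x74=116: acc |= 116<<0 -> acc=116 shift=7
  byte[7]=0xB1 cont=1 payload=0x31=49: acc |= 49<<7 -> acc=6388 shift=14
  byte[8]=0x16 cont=0 payload=0x16=22: acc |= 22<<14 -> acc=366836 shift=21 [end]
Varint 4: bytes[6:9] = F4 B1 16 -> value 366836 (3 byte(s))
  byte[9]=0x4D cont=0 payload=0x4D=77: acc |= 77<<0 -> acc=77 shift=7 [end]
Varint 5: bytes[9:10] = 4D -> value 77 (1 byte(s))
  byte[10]=0xE3 cont=1 payload=0x63=99: acc |= 99<<0 -> acc=99 shift=7
  byte[11]=0x80 cont=1 payload=0x00=0: acc |= 0<<7 -> acc=99 shift=14
  byte[12]=0x57 cont=0 payload=0x57=87: acc |= 87<<14 -> acc=1425507 shift=21 [end]
Varint 6: bytes[10:13] = E3 80 57 -> value 1425507 (3 byte(s))
  byte[13]=0xFA cont=1 payload=0x7A=122: acc |= 122<<0 -> acc=122 shift=7
  byte[14]=0x95 cont=1 payload=0x15=21: acc |= 21<<7 -> acc=2810 shift=14
  byte[15]=0x3B cont=0 payload=0x3B=59: acc |= 59<<14 -> acc=969466 shift=21 [end]
Varint 7: bytes[13:16] = FA 95 3B -> value 969466 (3 byte(s))

Answer: 13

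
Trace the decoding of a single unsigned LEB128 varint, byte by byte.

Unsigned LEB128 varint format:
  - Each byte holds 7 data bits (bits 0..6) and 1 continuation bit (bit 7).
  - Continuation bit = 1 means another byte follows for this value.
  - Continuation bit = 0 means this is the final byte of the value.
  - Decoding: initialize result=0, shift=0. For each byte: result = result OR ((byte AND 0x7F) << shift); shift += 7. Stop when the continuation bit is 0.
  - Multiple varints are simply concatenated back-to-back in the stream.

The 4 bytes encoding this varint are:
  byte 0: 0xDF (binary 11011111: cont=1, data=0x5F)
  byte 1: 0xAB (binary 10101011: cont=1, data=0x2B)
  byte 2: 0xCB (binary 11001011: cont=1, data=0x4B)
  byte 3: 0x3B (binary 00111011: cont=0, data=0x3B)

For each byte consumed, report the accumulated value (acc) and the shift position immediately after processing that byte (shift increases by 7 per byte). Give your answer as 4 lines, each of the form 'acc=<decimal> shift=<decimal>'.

Answer: acc=95 shift=7
acc=5599 shift=14
acc=1234399 shift=21
acc=124966367 shift=28

Derivation:
byte 0=0xDF: payload=0x5F=95, contrib = 95<<0 = 95; acc -> 95, shift -> 7
byte 1=0xAB: payload=0x2B=43, contrib = 43<<7 = 5504; acc -> 5599, shift -> 14
byte 2=0xCB: payload=0x4B=75, contrib = 75<<14 = 1228800; acc -> 1234399, shift -> 21
byte 3=0x3B: payload=0x3B=59, contrib = 59<<21 = 123731968; acc -> 124966367, shift -> 28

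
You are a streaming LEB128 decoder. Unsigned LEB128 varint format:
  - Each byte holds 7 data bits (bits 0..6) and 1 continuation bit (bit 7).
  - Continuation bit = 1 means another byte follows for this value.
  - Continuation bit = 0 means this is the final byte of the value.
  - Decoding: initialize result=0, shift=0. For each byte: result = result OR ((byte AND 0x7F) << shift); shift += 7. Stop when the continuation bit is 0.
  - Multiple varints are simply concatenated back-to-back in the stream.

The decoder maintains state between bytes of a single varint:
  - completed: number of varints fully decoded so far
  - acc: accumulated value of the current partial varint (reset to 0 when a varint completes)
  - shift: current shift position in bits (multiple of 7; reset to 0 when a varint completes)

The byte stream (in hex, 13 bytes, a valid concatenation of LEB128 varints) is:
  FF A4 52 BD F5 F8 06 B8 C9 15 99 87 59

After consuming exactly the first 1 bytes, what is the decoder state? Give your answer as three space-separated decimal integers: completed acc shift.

Answer: 0 127 7

Derivation:
byte[0]=0xFF cont=1 payload=0x7F: acc |= 127<<0 -> completed=0 acc=127 shift=7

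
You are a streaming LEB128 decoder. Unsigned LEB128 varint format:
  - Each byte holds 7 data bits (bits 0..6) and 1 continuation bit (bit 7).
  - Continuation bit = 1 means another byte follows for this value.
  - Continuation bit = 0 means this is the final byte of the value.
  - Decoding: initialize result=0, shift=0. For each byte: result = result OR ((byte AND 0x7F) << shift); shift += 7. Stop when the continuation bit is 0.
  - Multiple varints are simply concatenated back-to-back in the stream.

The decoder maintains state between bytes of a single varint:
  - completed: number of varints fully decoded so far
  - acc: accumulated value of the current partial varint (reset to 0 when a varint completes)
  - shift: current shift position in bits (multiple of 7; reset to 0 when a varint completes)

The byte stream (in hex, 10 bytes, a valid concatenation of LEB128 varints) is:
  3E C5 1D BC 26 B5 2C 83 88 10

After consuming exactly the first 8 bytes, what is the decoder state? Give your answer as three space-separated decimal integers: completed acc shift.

Answer: 4 3 7

Derivation:
byte[0]=0x3E cont=0 payload=0x3E: varint #1 complete (value=62); reset -> completed=1 acc=0 shift=0
byte[1]=0xC5 cont=1 payload=0x45: acc |= 69<<0 -> completed=1 acc=69 shift=7
byte[2]=0x1D cont=0 payload=0x1D: varint #2 complete (value=3781); reset -> completed=2 acc=0 shift=0
byte[3]=0xBC cont=1 payload=0x3C: acc |= 60<<0 -> completed=2 acc=60 shift=7
byte[4]=0x26 cont=0 payload=0x26: varint #3 complete (value=4924); reset -> completed=3 acc=0 shift=0
byte[5]=0xB5 cont=1 payload=0x35: acc |= 53<<0 -> completed=3 acc=53 shift=7
byte[6]=0x2C cont=0 payload=0x2C: varint #4 complete (value=5685); reset -> completed=4 acc=0 shift=0
byte[7]=0x83 cont=1 payload=0x03: acc |= 3<<0 -> completed=4 acc=3 shift=7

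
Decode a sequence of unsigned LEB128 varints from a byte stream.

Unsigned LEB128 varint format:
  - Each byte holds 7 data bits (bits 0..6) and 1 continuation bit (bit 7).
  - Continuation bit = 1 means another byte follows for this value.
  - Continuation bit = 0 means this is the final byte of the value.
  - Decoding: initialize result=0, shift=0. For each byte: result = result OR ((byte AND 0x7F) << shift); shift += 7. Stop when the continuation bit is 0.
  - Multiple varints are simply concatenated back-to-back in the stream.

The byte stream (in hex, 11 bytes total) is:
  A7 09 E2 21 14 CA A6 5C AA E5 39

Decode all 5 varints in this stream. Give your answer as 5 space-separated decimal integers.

Answer: 1191 4322 20 1512266 946858

Derivation:
  byte[0]=0xA7 cont=1 payload=0x27=39: acc |= 39<<0 -> acc=39 shift=7
  byte[1]=0x09 cont=0 payload=0x09=9: acc |= 9<<7 -> acc=1191 shift=14 [end]
Varint 1: bytes[0:2] = A7 09 -> value 1191 (2 byte(s))
  byte[2]=0xE2 cont=1 payload=0x62=98: acc |= 98<<0 -> acc=98 shift=7
  byte[3]=0x21 cont=0 payload=0x21=33: acc |= 33<<7 -> acc=4322 shift=14 [end]
Varint 2: bytes[2:4] = E2 21 -> value 4322 (2 byte(s))
  byte[4]=0x14 cont=0 payload=0x14=20: acc |= 20<<0 -> acc=20 shift=7 [end]
Varint 3: bytes[4:5] = 14 -> value 20 (1 byte(s))
  byte[5]=0xCA cont=1 payload=0x4A=74: acc |= 74<<0 -> acc=74 shift=7
  byte[6]=0xA6 cont=1 payload=0x26=38: acc |= 38<<7 -> acc=4938 shift=14
  byte[7]=0x5C cont=0 payload=0x5C=92: acc |= 92<<14 -> acc=1512266 shift=21 [end]
Varint 4: bytes[5:8] = CA A6 5C -> value 1512266 (3 byte(s))
  byte[8]=0xAA cont=1 payload=0x2A=42: acc |= 42<<0 -> acc=42 shift=7
  byte[9]=0xE5 cont=1 payload=0x65=101: acc |= 101<<7 -> acc=12970 shift=14
  byte[10]=0x39 cont=0 payload=0x39=57: acc |= 57<<14 -> acc=946858 shift=21 [end]
Varint 5: bytes[8:11] = AA E5 39 -> value 946858 (3 byte(s))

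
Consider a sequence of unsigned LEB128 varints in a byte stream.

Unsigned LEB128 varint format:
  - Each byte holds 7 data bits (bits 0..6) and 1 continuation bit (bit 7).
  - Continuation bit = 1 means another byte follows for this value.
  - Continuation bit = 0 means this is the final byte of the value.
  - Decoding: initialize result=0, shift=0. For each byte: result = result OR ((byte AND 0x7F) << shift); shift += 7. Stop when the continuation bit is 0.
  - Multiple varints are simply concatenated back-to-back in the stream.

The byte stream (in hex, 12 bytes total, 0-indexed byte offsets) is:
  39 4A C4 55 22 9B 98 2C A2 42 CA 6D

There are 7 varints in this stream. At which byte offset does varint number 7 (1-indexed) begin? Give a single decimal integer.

  byte[0]=0x39 cont=0 payload=0x39=57: acc |= 57<<0 -> acc=57 shift=7 [end]
Varint 1: bytes[0:1] = 39 -> value 57 (1 byte(s))
  byte[1]=0x4A cont=0 payload=0x4A=74: acc |= 74<<0 -> acc=74 shift=7 [end]
Varint 2: bytes[1:2] = 4A -> value 74 (1 byte(s))
  byte[2]=0xC4 cont=1 payload=0x44=68: acc |= 68<<0 -> acc=68 shift=7
  byte[3]=0x55 cont=0 payload=0x55=85: acc |= 85<<7 -> acc=10948 shift=14 [end]
Varint 3: bytes[2:4] = C4 55 -> value 10948 (2 byte(s))
  byte[4]=0x22 cont=0 payload=0x22=34: acc |= 34<<0 -> acc=34 shift=7 [end]
Varint 4: bytes[4:5] = 22 -> value 34 (1 byte(s))
  byte[5]=0x9B cont=1 payload=0x1B=27: acc |= 27<<0 -> acc=27 shift=7
  byte[6]=0x98 cont=1 payload=0x18=24: acc |= 24<<7 -> acc=3099 shift=14
  byte[7]=0x2C cont=0 payload=0x2C=44: acc |= 44<<14 -> acc=723995 shift=21 [end]
Varint 5: bytes[5:8] = 9B 98 2C -> value 723995 (3 byte(s))
  byte[8]=0xA2 cont=1 payload=0x22=34: acc |= 34<<0 -> acc=34 shift=7
  byte[9]=0x42 cont=0 payload=0x42=66: acc |= 66<<7 -> acc=8482 shift=14 [end]
Varint 6: bytes[8:10] = A2 42 -> value 8482 (2 byte(s))
  byte[10]=0xCA cont=1 payload=0x4A=74: acc |= 74<<0 -> acc=74 shift=7
  byte[11]=0x6D cont=0 payload=0x6D=109: acc |= 109<<7 -> acc=14026 shift=14 [end]
Varint 7: bytes[10:12] = CA 6D -> value 14026 (2 byte(s))

Answer: 10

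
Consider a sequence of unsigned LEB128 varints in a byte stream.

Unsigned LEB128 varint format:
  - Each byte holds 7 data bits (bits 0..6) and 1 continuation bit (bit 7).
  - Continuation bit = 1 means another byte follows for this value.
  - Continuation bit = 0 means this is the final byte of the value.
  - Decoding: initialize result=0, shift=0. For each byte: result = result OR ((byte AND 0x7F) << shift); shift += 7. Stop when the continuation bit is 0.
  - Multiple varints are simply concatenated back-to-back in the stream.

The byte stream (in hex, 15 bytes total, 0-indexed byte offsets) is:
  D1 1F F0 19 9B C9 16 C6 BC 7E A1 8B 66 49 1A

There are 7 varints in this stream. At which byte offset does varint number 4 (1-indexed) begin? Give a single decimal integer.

Answer: 7

Derivation:
  byte[0]=0xD1 cont=1 payload=0x51=81: acc |= 81<<0 -> acc=81 shift=7
  byte[1]=0x1F cont=0 payload=0x1F=31: acc |= 31<<7 -> acc=4049 shift=14 [end]
Varint 1: bytes[0:2] = D1 1F -> value 4049 (2 byte(s))
  byte[2]=0xF0 cont=1 payload=0x70=112: acc |= 112<<0 -> acc=112 shift=7
  byte[3]=0x19 cont=0 payload=0x19=25: acc |= 25<<7 -> acc=3312 shift=14 [end]
Varint 2: bytes[2:4] = F0 19 -> value 3312 (2 byte(s))
  byte[4]=0x9B cont=1 payload=0x1B=27: acc |= 27<<0 -> acc=27 shift=7
  byte[5]=0xC9 cont=1 payload=0x49=73: acc |= 73<<7 -> acc=9371 shift=14
  byte[6]=0x16 cont=0 payload=0x16=22: acc |= 22<<14 -> acc=369819 shift=21 [end]
Varint 3: bytes[4:7] = 9B C9 16 -> value 369819 (3 byte(s))
  byte[7]=0xC6 cont=1 payload=0x46=70: acc |= 70<<0 -> acc=70 shift=7
  byte[8]=0xBC cont=1 payload=0x3C=60: acc |= 60<<7 -> acc=7750 shift=14
  byte[9]=0x7E cont=0 payload=0x7E=126: acc |= 126<<14 -> acc=2072134 shift=21 [end]
Varint 4: bytes[7:10] = C6 BC 7E -> value 2072134 (3 byte(s))
  byte[10]=0xA1 cont=1 payload=0x21=33: acc |= 33<<0 -> acc=33 shift=7
  byte[11]=0x8B cont=1 payload=0x0B=11: acc |= 11<<7 -> acc=1441 shift=14
  byte[12]=0x66 cont=0 payload=0x66=102: acc |= 102<<14 -> acc=1672609 shift=21 [end]
Varint 5: bytes[10:13] = A1 8B 66 -> value 1672609 (3 byte(s))
  byte[13]=0x49 cont=0 payload=0x49=73: acc |= 73<<0 -> acc=73 shift=7 [end]
Varint 6: bytes[13:14] = 49 -> value 73 (1 byte(s))
  byte[14]=0x1A cont=0 payload=0x1A=26: acc |= 26<<0 -> acc=26 shift=7 [end]
Varint 7: bytes[14:15] = 1A -> value 26 (1 byte(s))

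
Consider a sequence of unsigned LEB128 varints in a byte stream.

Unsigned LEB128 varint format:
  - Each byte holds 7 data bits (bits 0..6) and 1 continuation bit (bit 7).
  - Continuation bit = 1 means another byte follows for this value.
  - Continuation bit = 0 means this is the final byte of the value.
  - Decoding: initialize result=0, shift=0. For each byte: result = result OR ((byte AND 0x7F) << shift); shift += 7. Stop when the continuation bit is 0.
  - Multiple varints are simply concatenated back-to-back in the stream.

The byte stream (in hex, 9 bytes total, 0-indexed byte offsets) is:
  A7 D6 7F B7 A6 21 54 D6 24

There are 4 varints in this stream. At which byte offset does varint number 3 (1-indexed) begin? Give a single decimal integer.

Answer: 6

Derivation:
  byte[0]=0xA7 cont=1 payload=0x27=39: acc |= 39<<0 -> acc=39 shift=7
  byte[1]=0xD6 cont=1 payload=0x56=86: acc |= 86<<7 -> acc=11047 shift=14
  byte[2]=0x7F cont=0 payload=0x7F=127: acc |= 127<<14 -> acc=2091815 shift=21 [end]
Varint 1: bytes[0:3] = A7 D6 7F -> value 2091815 (3 byte(s))
  byte[3]=0xB7 cont=1 payload=0x37=55: acc |= 55<<0 -> acc=55 shift=7
  byte[4]=0xA6 cont=1 payload=0x26=38: acc |= 38<<7 -> acc=4919 shift=14
  byte[5]=0x21 cont=0 payload=0x21=33: acc |= 33<<14 -> acc=545591 shift=21 [end]
Varint 2: bytes[3:6] = B7 A6 21 -> value 545591 (3 byte(s))
  byte[6]=0x54 cont=0 payload=0x54=84: acc |= 84<<0 -> acc=84 shift=7 [end]
Varint 3: bytes[6:7] = 54 -> value 84 (1 byte(s))
  byte[7]=0xD6 cont=1 payload=0x56=86: acc |= 86<<0 -> acc=86 shift=7
  byte[8]=0x24 cont=0 payload=0x24=36: acc |= 36<<7 -> acc=4694 shift=14 [end]
Varint 4: bytes[7:9] = D6 24 -> value 4694 (2 byte(s))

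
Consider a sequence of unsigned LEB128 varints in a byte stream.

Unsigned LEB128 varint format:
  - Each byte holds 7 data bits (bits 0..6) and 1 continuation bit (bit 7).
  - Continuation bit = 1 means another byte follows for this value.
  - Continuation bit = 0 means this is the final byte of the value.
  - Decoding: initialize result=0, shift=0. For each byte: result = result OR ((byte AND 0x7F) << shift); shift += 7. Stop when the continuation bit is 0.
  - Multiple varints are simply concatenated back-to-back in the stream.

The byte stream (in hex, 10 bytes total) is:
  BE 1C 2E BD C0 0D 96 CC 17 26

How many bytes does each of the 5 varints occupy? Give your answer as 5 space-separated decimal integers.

Answer: 2 1 3 3 1

Derivation:
  byte[0]=0xBE cont=1 payload=0x3E=62: acc |= 62<<0 -> acc=62 shift=7
  byte[1]=0x1C cont=0 payload=0x1C=28: acc |= 28<<7 -> acc=3646 shift=14 [end]
Varint 1: bytes[0:2] = BE 1C -> value 3646 (2 byte(s))
  byte[2]=0x2E cont=0 payload=0x2E=46: acc |= 46<<0 -> acc=46 shift=7 [end]
Varint 2: bytes[2:3] = 2E -> value 46 (1 byte(s))
  byte[3]=0xBD cont=1 payload=0x3D=61: acc |= 61<<0 -> acc=61 shift=7
  byte[4]=0xC0 cont=1 payload=0x40=64: acc |= 64<<7 -> acc=8253 shift=14
  byte[5]=0x0D cont=0 payload=0x0D=13: acc |= 13<<14 -> acc=221245 shift=21 [end]
Varint 3: bytes[3:6] = BD C0 0D -> value 221245 (3 byte(s))
  byte[6]=0x96 cont=1 payload=0x16=22: acc |= 22<<0 -> acc=22 shift=7
  byte[7]=0xCC cont=1 payload=0x4C=76: acc |= 76<<7 -> acc=9750 shift=14
  byte[8]=0x17 cont=0 payload=0x17=23: acc |= 23<<14 -> acc=386582 shift=21 [end]
Varint 4: bytes[6:9] = 96 CC 17 -> value 386582 (3 byte(s))
  byte[9]=0x26 cont=0 payload=0x26=38: acc |= 38<<0 -> acc=38 shift=7 [end]
Varint 5: bytes[9:10] = 26 -> value 38 (1 byte(s))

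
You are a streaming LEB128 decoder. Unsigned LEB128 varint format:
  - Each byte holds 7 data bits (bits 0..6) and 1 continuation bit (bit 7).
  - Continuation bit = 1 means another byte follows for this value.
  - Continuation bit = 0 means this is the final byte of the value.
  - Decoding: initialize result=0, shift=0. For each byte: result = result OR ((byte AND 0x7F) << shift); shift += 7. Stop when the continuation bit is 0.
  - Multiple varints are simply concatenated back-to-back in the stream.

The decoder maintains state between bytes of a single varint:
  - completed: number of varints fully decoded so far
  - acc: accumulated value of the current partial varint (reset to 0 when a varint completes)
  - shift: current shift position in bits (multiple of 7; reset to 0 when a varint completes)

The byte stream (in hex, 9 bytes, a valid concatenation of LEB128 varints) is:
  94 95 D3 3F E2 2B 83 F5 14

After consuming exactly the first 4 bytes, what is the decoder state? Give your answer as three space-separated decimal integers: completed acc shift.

Answer: 1 0 0

Derivation:
byte[0]=0x94 cont=1 payload=0x14: acc |= 20<<0 -> completed=0 acc=20 shift=7
byte[1]=0x95 cont=1 payload=0x15: acc |= 21<<7 -> completed=0 acc=2708 shift=14
byte[2]=0xD3 cont=1 payload=0x53: acc |= 83<<14 -> completed=0 acc=1362580 shift=21
byte[3]=0x3F cont=0 payload=0x3F: varint #1 complete (value=133483156); reset -> completed=1 acc=0 shift=0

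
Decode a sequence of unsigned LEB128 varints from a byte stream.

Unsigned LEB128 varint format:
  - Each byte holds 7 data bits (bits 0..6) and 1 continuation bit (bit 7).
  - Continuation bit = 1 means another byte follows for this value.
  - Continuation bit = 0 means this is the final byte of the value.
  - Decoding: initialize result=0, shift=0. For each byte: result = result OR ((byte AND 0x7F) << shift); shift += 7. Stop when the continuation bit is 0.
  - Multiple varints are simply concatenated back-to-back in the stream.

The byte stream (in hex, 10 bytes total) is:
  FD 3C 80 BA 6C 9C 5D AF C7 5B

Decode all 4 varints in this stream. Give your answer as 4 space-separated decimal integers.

Answer: 7805 1776896 11932 1500079

Derivation:
  byte[0]=0xFD cont=1 payload=0x7D=125: acc |= 125<<0 -> acc=125 shift=7
  byte[1]=0x3C cont=0 payload=0x3C=60: acc |= 60<<7 -> acc=7805 shift=14 [end]
Varint 1: bytes[0:2] = FD 3C -> value 7805 (2 byte(s))
  byte[2]=0x80 cont=1 payload=0x00=0: acc |= 0<<0 -> acc=0 shift=7
  byte[3]=0xBA cont=1 payload=0x3A=58: acc |= 58<<7 -> acc=7424 shift=14
  byte[4]=0x6C cont=0 payload=0x6C=108: acc |= 108<<14 -> acc=1776896 shift=21 [end]
Varint 2: bytes[2:5] = 80 BA 6C -> value 1776896 (3 byte(s))
  byte[5]=0x9C cont=1 payload=0x1C=28: acc |= 28<<0 -> acc=28 shift=7
  byte[6]=0x5D cont=0 payload=0x5D=93: acc |= 93<<7 -> acc=11932 shift=14 [end]
Varint 3: bytes[5:7] = 9C 5D -> value 11932 (2 byte(s))
  byte[7]=0xAF cont=1 payload=0x2F=47: acc |= 47<<0 -> acc=47 shift=7
  byte[8]=0xC7 cont=1 payload=0x47=71: acc |= 71<<7 -> acc=9135 shift=14
  byte[9]=0x5B cont=0 payload=0x5B=91: acc |= 91<<14 -> acc=1500079 shift=21 [end]
Varint 4: bytes[7:10] = AF C7 5B -> value 1500079 (3 byte(s))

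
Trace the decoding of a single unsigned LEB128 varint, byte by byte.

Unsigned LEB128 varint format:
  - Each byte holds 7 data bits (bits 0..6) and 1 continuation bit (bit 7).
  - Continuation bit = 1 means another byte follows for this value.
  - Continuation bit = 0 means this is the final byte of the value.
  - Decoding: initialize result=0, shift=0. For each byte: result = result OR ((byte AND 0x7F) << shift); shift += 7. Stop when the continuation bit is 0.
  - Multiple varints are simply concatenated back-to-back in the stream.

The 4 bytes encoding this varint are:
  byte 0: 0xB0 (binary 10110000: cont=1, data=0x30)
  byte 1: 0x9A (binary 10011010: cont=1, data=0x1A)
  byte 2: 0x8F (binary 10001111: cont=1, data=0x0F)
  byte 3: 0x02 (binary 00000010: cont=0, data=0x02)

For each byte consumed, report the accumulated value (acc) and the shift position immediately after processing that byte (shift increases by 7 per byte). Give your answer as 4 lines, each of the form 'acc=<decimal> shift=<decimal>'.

Answer: acc=48 shift=7
acc=3376 shift=14
acc=249136 shift=21
acc=4443440 shift=28

Derivation:
byte 0=0xB0: payload=0x30=48, contrib = 48<<0 = 48; acc -> 48, shift -> 7
byte 1=0x9A: payload=0x1A=26, contrib = 26<<7 = 3328; acc -> 3376, shift -> 14
byte 2=0x8F: payload=0x0F=15, contrib = 15<<14 = 245760; acc -> 249136, shift -> 21
byte 3=0x02: payload=0x02=2, contrib = 2<<21 = 4194304; acc -> 4443440, shift -> 28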